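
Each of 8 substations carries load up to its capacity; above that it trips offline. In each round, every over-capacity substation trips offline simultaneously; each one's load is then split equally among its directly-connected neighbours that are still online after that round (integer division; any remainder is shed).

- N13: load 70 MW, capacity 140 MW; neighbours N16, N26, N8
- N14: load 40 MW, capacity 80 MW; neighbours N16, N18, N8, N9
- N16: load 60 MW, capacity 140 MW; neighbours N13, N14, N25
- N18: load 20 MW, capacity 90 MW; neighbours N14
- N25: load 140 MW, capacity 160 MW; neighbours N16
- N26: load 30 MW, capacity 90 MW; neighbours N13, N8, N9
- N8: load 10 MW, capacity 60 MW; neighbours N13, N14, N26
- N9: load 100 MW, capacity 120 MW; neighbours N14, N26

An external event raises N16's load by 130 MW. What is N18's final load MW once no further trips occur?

54

Round 1 — N16 at 190 > 140. N16 trips offline.
  N16 sheds 190 MW to N13, N14, N25: 63 each (1 lost).
    N13: 70+63 = 133 ≤ 140
    N14: 40+63 = 103 > 80
    N25: 140+63 = 203 > 160
Round 2 — N14, N25 trip offline.
  N14 sheds 103 MW to N18, N8, N9: 34 each (1 lost).
    N18: 20+34 = 54 ≤ 90
    N8: 10+34 = 44 ≤ 60
    N9: 100+34 = 134 > 120
  N25 sheds 203 MW: no online neighbours, lost.
Round 3 — N9 trips offline.
  N9 sheds 134 MW to N26: 134 each.
    N26: 30+134 = 164 > 90
Round 4 — N26 trips offline.
  N26 sheds 164 MW to N13, N8: 82 each.
    N13: 133+82 = 215 > 140
    N8: 44+82 = 126 > 60
Round 5 — N13, N8 trip offline.
  N13 sheds 215 MW: no online neighbours, lost.
  N8 sheds 126 MW: no online neighbours, lost.
No further trips.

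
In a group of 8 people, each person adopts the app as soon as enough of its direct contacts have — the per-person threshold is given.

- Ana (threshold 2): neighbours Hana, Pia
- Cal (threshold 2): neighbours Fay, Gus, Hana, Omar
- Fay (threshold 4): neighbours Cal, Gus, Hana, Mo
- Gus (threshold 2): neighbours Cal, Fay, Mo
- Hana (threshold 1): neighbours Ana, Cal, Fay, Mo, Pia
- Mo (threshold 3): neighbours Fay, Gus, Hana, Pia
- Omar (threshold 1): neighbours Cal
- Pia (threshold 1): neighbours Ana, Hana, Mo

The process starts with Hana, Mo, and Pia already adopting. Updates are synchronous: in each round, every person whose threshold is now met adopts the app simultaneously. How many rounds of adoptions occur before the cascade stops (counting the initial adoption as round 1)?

2

Round 1 — Hana, Mo, Pia adopt the app (initial).
Round 2 — checking thresholds:
  Ana: 2 of 2 neighbours ≥ 2, adopts the app.
  Cal: 1 of 4 neighbours < 2, below threshold.
  Fay: 2 of 4 neighbours < 4, below threshold.
  Gus: 1 of 3 neighbours < 2, below threshold.
Round 3 — no new adoptions; cascade stops.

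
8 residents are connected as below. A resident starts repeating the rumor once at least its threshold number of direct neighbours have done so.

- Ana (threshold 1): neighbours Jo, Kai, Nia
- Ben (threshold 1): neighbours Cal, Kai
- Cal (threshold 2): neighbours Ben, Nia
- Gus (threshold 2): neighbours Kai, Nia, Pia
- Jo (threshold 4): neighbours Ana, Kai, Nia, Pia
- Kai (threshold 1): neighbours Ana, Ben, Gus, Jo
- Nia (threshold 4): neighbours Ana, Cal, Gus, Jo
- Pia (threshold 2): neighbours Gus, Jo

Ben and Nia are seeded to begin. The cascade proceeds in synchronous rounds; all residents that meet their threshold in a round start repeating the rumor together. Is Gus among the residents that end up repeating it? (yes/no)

Round 1 — Ben, Nia start repeating the rumor (initial).
Round 2 — checking thresholds:
  Ana: 1 of 3 neighbours ≥ 1, starts repeating the rumor.
  Cal: 2 of 2 neighbours ≥ 2, starts repeating the rumor.
  Gus: 1 of 3 neighbours < 2, holds.
  Jo: 1 of 4 neighbours < 4, holds.
  Kai: 1 of 4 neighbours ≥ 1, starts repeating the rumor.
Round 3 — checking thresholds:
  Gus: 2 of 3 neighbours ≥ 2, starts repeating the rumor.
  Jo: 3 of 4 neighbours < 4, holds.
Round 4 — no new spreads; cascade stops.

yes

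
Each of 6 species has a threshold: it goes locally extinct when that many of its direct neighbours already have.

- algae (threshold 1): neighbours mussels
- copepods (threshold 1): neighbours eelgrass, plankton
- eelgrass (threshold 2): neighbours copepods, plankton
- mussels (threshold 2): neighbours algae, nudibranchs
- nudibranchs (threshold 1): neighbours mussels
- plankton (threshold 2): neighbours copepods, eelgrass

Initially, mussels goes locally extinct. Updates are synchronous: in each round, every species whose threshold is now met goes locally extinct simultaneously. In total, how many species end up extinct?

Round 1 — mussels goes locally extinct (initial).
Round 2 — checking thresholds:
  algae: 1 of 1 neighbours ≥ 1, goes locally extinct.
  nudibranchs: 1 of 1 neighbours ≥ 1, goes locally extinct.
Round 3 — no new extinctions; cascade stops.

3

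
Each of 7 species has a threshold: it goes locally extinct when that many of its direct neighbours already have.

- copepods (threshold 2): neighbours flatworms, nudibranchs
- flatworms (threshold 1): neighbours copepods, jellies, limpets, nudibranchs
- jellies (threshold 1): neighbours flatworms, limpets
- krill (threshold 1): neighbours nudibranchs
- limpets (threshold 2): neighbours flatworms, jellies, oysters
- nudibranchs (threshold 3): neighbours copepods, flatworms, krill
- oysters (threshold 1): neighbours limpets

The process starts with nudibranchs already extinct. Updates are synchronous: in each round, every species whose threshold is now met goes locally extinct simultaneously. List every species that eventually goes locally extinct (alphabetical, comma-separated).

copepods, flatworms, jellies, krill, limpets, nudibranchs, oysters

Round 1 — nudibranchs goes locally extinct (initial).
Round 2 — checking thresholds:
  copepods: 1 of 2 neighbours < 2, holds.
  flatworms: 1 of 4 neighbours ≥ 1, goes locally extinct.
  krill: 1 of 1 neighbours ≥ 1, goes locally extinct.
Round 3 — checking thresholds:
  copepods: 2 of 2 neighbours ≥ 2, goes locally extinct.
  jellies: 1 of 2 neighbours ≥ 1, goes locally extinct.
  limpets: 1 of 3 neighbours < 2, holds.
Round 4 — checking thresholds:
  limpets: 2 of 3 neighbours ≥ 2, goes locally extinct.
Round 5 — checking thresholds:
  oysters: 1 of 1 neighbours ≥ 1, goes locally extinct.
Round 6 — no new extinctions; cascade stops.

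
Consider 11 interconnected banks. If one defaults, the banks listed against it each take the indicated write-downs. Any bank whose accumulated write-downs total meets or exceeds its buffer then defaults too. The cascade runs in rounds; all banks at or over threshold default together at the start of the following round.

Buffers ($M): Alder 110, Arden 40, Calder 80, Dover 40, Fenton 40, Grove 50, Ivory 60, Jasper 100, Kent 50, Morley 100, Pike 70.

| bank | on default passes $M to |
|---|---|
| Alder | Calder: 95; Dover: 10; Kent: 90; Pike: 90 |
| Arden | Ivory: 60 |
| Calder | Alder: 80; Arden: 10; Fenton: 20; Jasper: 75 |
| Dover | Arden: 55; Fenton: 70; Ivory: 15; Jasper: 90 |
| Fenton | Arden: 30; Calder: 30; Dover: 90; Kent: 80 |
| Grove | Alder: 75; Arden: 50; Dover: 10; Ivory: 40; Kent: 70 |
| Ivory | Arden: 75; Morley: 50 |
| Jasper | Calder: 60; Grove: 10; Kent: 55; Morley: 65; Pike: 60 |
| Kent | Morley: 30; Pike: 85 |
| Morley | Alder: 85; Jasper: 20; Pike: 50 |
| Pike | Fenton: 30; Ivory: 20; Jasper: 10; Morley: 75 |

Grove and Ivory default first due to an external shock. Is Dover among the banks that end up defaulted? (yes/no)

yes

Round 1 — Grove, Ivory default (initial).
  Alder: +75 → 75 < 110
  Arden: +50+75 → 125 ≥ 40
  Dover: +10 → 10 < 40
  Kent: +70 → 70 ≥ 50
  Morley: +50 → 50 < 100
Round 2 — Arden, Kent default.
  Morley: +30 → 80 < 100
  Pike: +85 → 85 ≥ 70
Round 3 — Pike defaults.
  Fenton: +30 → 30 < 40
  Jasper: +10 → 10 < 100
  Morley: +75 → 155 ≥ 100
Round 4 — Morley defaults.
  Alder: +85 → 160 ≥ 110
  Jasper: +20 → 30 < 100
Round 5 — Alder defaults.
  Calder: +95 → 95 ≥ 80
  Dover: +10 → 20 < 40
Round 6 — Calder defaults.
  Fenton: +20 → 50 ≥ 40
  Jasper: +75 → 105 ≥ 100
Round 7 — Fenton, Jasper default.
  Dover: +90 → 110 ≥ 40
Round 8 — Dover defaults.
No further defaults.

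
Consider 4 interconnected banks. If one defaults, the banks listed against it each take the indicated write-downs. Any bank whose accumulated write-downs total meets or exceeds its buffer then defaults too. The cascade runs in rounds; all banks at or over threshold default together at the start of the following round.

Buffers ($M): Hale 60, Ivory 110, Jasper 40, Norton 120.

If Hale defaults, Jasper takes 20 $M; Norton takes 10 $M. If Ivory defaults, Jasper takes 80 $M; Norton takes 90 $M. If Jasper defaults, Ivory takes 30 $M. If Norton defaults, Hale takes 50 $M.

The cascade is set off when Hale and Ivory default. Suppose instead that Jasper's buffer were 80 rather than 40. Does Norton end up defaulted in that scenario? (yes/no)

With Jasper's buffer at 80:
Round 1 — Hale, Ivory default (initial).
  Jasper: +20+80 → 100 ≥ 80
  Norton: +10+90 → 100 < 120
Round 2 — Jasper defaults.
No further defaults.

no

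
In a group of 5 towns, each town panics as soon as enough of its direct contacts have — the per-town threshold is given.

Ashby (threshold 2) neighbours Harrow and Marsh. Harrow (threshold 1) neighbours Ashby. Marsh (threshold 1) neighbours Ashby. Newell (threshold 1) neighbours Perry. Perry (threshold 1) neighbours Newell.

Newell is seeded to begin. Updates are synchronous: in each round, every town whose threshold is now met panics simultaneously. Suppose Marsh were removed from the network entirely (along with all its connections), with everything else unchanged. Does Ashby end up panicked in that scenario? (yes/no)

With Marsh removed:
Round 1 — Newell panics (initial).
Round 2 — checking thresholds:
  Perry: 1 of 1 neighbours ≥ 1, panics.
Round 3 — no new panics; cascade stops.

no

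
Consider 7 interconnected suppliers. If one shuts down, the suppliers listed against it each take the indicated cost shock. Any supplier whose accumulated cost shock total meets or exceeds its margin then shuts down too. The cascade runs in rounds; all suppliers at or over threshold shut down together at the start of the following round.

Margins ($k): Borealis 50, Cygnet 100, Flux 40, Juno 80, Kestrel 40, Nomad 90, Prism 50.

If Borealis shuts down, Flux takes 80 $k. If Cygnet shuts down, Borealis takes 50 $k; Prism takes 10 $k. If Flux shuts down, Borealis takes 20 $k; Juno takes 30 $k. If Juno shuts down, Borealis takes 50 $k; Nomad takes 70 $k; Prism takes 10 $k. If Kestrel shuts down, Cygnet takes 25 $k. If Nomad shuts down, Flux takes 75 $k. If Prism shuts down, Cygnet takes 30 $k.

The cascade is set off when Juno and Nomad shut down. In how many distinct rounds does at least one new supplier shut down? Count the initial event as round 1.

Round 1 — Juno, Nomad shut down (initial).
  Borealis: +50 → 50 ≥ 50
  Flux: +75 → 75 ≥ 40
  Prism: +10 → 10 < 50
Round 2 — Borealis, Flux shut down.
No further shutdowns.

2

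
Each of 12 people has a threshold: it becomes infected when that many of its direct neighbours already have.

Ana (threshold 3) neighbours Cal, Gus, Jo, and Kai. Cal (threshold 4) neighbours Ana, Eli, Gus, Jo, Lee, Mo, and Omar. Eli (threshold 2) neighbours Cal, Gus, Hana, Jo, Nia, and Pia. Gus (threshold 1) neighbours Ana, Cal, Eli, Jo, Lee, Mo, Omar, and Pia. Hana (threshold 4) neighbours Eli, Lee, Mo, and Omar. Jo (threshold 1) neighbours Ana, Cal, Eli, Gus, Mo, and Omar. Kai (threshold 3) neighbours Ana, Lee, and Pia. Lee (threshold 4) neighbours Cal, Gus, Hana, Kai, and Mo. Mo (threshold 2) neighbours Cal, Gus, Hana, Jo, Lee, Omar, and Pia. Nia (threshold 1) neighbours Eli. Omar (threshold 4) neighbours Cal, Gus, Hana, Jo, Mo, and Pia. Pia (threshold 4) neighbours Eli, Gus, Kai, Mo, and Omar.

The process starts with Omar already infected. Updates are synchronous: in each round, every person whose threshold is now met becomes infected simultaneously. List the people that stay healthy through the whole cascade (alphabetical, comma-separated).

Hana, Kai, Lee

Round 1 — Omar becomes infected (initial).
Round 2 — checking thresholds:
  Cal: 1 of 7 neighbours < 4, not yet.
  Gus: 1 of 8 neighbours ≥ 1, becomes infected.
  Hana: 1 of 4 neighbours < 4, not yet.
  Jo: 1 of 6 neighbours ≥ 1, becomes infected.
  Mo: 1 of 7 neighbours < 2, not yet.
  Pia: 1 of 5 neighbours < 4, not yet.
Round 3 — checking thresholds:
  Ana: 2 of 4 neighbours < 3, not yet.
  Cal: 3 of 7 neighbours < 4, not yet.
  Eli: 2 of 6 neighbours ≥ 2, becomes infected.
  Hana: 1 of 4 neighbours < 4, not yet.
  Lee: 1 of 5 neighbours < 4, not yet.
  Mo: 3 of 7 neighbours ≥ 2, becomes infected.
  Pia: 2 of 5 neighbours < 4, not yet.
Round 4 — checking thresholds:
  Ana: 2 of 4 neighbours < 3, not yet.
  Cal: 5 of 7 neighbours ≥ 4, becomes infected.
  Hana: 3 of 4 neighbours < 4, not yet.
  Lee: 2 of 5 neighbours < 4, not yet.
  Nia: 1 of 1 neighbours ≥ 1, becomes infected.
  Pia: 4 of 5 neighbours ≥ 4, becomes infected.
Round 5 — checking thresholds:
  Ana: 3 of 4 neighbours ≥ 3, becomes infected.
  Hana: 3 of 4 neighbours < 4, not yet.
  Kai: 1 of 3 neighbours < 3, not yet.
  Lee: 3 of 5 neighbours < 4, not yet.
Round 6 — no new infections; cascade stops.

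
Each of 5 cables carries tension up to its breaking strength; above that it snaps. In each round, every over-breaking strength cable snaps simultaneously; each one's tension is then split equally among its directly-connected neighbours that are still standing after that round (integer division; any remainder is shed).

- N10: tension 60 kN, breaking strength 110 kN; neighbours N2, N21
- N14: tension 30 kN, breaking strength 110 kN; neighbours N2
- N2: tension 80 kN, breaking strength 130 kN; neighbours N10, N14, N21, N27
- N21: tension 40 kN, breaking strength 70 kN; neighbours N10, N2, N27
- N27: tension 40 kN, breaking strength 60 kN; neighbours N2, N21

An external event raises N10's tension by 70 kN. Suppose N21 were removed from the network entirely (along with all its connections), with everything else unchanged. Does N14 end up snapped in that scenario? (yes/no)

With N21 removed:
Round 1 — N10 at 130 > 110. N10 snaps.
  N10 sheds 130 kN to N2: 130 each.
    N2: 80+130 = 210 > 130
Round 2 — N2 snaps.
  N2 sheds 210 kN to N14, N27: 105 each.
    N14: 30+105 = 135 > 110
    N27: 40+105 = 145 > 60
Round 3 — N14, N27 snap.
  N14 sheds 135 kN: no online neighbours, lost.
  N27 sheds 145 kN: no online neighbours, lost.
No further breaks.

yes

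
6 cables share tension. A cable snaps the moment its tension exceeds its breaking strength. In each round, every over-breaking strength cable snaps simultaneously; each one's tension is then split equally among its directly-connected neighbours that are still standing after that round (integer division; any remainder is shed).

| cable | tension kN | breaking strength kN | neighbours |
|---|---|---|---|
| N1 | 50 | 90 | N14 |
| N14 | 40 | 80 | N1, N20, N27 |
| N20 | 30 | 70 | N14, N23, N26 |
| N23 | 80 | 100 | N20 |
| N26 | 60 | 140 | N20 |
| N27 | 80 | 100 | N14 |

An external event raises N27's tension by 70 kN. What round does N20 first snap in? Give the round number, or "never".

3

Round 1 — N27 at 150 > 100. N27 snaps.
  N27 sheds 150 kN to N14: 150 each.
    N14: 40+150 = 190 > 80
Round 2 — N14 snaps.
  N14 sheds 190 kN to N1, N20: 95 each.
    N1: 50+95 = 145 > 90
    N20: 30+95 = 125 > 70
Round 3 — N1, N20 snap.
  N1 sheds 145 kN: no online neighbours, lost.
  N20 sheds 125 kN to N23, N26: 62 each (1 lost).
    N23: 80+62 = 142 > 100
    N26: 60+62 = 122 ≤ 140
Round 4 — N23 snaps.
  N23 sheds 142 kN: no online neighbours, lost.
No further breaks.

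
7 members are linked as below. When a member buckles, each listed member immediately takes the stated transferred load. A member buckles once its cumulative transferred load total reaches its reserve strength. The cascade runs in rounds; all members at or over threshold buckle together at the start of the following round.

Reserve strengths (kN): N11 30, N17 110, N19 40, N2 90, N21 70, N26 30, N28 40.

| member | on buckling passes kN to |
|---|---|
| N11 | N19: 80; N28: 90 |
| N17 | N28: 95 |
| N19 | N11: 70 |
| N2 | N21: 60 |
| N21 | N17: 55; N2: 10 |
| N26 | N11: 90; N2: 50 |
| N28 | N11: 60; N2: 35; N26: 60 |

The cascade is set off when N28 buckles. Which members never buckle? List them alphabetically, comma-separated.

Round 1 — N28 buckles (initial).
  N11: +60 → 60 ≥ 30
  N2: +35 → 35 < 90
  N26: +60 → 60 ≥ 30
Round 2 — N11, N26 buckle.
  N19: +80 → 80 ≥ 40
  N2: +50 → 85 < 90
Round 3 — N19 buckles.
No further bucklings.

N17, N2, N21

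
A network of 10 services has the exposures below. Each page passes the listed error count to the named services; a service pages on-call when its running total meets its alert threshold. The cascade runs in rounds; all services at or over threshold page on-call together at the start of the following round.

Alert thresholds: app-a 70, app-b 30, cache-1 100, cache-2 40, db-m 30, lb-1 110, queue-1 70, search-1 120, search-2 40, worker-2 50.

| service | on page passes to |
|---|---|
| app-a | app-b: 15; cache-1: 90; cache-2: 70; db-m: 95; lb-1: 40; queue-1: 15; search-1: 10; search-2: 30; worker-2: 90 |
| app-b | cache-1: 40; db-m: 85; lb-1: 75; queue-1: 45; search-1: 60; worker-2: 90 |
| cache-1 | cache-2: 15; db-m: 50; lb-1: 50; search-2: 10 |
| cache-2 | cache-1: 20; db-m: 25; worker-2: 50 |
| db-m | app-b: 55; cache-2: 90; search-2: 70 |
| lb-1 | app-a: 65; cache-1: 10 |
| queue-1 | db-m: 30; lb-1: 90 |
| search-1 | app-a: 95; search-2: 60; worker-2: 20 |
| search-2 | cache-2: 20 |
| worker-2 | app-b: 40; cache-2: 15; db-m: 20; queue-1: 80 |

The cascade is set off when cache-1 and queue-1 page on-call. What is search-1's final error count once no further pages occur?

Round 1 — cache-1, queue-1 page on-call (initial).
  cache-2: +15 → 15 < 40
  db-m: +50+30 → 80 ≥ 30
  lb-1: +50+90 → 140 ≥ 110
  search-2: +10 → 10 < 40
Round 2 — db-m, lb-1 page on-call.
  app-a: +65 → 65 < 70
  app-b: +55 → 55 ≥ 30
  cache-2: +90 → 105 ≥ 40
  search-2: +70 → 80 ≥ 40
Round 3 — app-b, cache-2, search-2 page on-call.
  search-1: +60 → 60 < 120
  worker-2: +90+50 → 140 ≥ 50
Round 4 — worker-2 pages on-call.
No further pages.

60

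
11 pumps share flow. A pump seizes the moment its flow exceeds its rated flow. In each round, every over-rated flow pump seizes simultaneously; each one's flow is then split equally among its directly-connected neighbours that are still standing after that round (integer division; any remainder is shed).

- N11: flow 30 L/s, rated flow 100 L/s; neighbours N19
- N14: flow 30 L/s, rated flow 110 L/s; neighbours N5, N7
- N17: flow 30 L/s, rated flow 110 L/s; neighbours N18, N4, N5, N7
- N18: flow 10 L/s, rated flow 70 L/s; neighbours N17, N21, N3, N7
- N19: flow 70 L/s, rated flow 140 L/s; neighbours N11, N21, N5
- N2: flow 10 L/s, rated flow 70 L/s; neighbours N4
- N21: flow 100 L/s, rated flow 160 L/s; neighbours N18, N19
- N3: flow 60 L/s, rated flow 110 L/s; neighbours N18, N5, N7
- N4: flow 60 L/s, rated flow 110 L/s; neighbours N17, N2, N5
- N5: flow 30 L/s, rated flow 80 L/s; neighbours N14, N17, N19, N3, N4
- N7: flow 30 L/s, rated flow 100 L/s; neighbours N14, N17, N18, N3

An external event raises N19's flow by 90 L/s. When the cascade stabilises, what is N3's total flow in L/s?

Round 1 — N19 at 160 > 140. N19 seizes.
  N19 sheds 160 L/s to N11, N21, N5: 53 each (1 lost).
    N11: 30+53 = 83 ≤ 100
    N21: 100+53 = 153 ≤ 160
    N5: 30+53 = 83 > 80
Round 2 — N5 seizes.
  N5 sheds 83 L/s to N14, N17, N3, N4: 20 each (3 lost).
    N14: 30+20 = 50 ≤ 110
    N17: 30+20 = 50 ≤ 110
    N3: 60+20 = 80 ≤ 110
    N4: 60+20 = 80 ≤ 110
No further seizures.

80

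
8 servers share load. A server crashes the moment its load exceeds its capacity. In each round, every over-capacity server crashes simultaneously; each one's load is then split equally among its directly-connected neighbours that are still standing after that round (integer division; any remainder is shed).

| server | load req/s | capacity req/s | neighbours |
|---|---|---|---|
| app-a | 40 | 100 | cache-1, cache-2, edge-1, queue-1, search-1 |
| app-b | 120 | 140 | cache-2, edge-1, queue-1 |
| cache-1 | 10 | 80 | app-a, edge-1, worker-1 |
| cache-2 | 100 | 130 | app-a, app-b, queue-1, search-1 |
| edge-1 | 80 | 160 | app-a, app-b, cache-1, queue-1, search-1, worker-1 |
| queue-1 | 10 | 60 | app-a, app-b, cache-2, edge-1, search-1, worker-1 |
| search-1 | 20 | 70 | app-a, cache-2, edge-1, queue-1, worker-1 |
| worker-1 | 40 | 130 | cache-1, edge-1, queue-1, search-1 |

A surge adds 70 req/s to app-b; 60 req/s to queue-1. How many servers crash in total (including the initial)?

8

Round 1 — app-b at 190 > 140; queue-1 at 70 > 60. app-b, queue-1 crash.
  app-b sheds 190 req/s to cache-2, edge-1: 95 each.
    cache-2: 100+95 = 195 > 130
    edge-1: 80+95 = 175 > 160
  queue-1 sheds 70 req/s to app-a, cache-2, edge-1, search-1, worker-1: 14 each.
    app-a: 40+14 = 54 ≤ 100
    cache-2: 195+14 = 209 > 130
    edge-1: 175+14 = 189 > 160
    search-1: 20+14 = 34 ≤ 70
    worker-1: 40+14 = 54 ≤ 130
Round 2 — cache-2, edge-1 crash.
  cache-2 sheds 209 req/s to app-a, search-1: 104 each (1 lost).
    app-a: 54+104 = 158 > 100
    search-1: 34+104 = 138 > 70
  edge-1 sheds 189 req/s to app-a, cache-1, search-1, worker-1: 47 each (1 lost).
    app-a: 158+47 = 205 > 100
    cache-1: 10+47 = 57 ≤ 80
    search-1: 138+47 = 185 > 70
    worker-1: 54+47 = 101 ≤ 130
Round 3 — app-a, search-1 crash.
  app-a sheds 205 req/s to cache-1: 205 each.
    cache-1: 57+205 = 262 > 80
  search-1 sheds 185 req/s to worker-1: 185 each.
    worker-1: 101+185 = 286 > 130
Round 4 — cache-1, worker-1 crash.
  cache-1 sheds 262 req/s: no online neighbours, lost.
  worker-1 sheds 286 req/s: no online neighbours, lost.
No further crashes.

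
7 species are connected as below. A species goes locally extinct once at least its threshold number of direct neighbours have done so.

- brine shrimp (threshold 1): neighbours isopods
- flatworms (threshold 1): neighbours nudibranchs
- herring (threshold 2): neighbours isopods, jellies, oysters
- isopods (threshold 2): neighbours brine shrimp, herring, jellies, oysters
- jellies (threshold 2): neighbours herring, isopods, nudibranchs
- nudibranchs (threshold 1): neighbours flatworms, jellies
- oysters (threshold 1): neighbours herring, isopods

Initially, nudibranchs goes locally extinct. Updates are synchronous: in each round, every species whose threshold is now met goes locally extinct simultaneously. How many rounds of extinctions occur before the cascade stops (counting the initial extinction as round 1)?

2

Round 1 — nudibranchs goes locally extinct (initial).
Round 2 — checking thresholds:
  flatworms: 1 of 1 neighbours ≥ 1, goes locally extinct.
  jellies: 1 of 3 neighbours < 2, not yet.
Round 3 — no new extinctions; cascade stops.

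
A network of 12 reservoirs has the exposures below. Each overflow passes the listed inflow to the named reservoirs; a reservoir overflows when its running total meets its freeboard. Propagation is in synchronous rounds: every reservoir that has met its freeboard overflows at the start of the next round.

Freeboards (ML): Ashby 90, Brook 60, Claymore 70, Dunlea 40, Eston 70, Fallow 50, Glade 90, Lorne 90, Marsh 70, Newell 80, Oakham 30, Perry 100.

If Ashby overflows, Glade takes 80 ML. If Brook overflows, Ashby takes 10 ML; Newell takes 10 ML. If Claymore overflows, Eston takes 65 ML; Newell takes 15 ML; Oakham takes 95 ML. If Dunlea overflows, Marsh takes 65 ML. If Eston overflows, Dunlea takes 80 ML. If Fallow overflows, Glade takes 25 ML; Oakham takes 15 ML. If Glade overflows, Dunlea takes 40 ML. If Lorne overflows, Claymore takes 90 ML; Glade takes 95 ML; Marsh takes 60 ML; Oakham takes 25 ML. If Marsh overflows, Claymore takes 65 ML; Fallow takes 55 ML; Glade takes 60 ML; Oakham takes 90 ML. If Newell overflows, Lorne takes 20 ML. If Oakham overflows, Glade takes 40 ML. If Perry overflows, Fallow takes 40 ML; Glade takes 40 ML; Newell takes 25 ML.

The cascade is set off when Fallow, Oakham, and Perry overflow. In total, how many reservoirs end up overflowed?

5

Round 1 — Fallow, Oakham, Perry overflow (initial).
  Glade: +25+40+40 → 105 ≥ 90
  Newell: +25 → 25 < 80
Round 2 — Glade overflows.
  Dunlea: +40 → 40 ≥ 40
Round 3 — Dunlea overflows.
  Marsh: +65 → 65 < 70
No further overflows.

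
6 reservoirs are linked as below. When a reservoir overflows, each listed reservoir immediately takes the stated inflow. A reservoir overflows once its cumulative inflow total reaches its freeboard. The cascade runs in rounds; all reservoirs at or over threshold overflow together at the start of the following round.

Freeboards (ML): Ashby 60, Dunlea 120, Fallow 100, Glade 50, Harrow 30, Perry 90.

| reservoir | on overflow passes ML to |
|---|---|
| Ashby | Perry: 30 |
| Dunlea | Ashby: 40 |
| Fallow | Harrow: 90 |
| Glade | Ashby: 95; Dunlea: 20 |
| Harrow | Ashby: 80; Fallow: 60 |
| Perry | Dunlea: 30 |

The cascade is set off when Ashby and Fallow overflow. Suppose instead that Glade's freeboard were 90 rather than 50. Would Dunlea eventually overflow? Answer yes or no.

With Glade's freeboard at 90:
Round 1 — Ashby, Fallow overflow (initial).
  Harrow: +90 → 90 ≥ 30
  Perry: +30 → 30 < 90
Round 2 — Harrow overflows.
No further overflows.

no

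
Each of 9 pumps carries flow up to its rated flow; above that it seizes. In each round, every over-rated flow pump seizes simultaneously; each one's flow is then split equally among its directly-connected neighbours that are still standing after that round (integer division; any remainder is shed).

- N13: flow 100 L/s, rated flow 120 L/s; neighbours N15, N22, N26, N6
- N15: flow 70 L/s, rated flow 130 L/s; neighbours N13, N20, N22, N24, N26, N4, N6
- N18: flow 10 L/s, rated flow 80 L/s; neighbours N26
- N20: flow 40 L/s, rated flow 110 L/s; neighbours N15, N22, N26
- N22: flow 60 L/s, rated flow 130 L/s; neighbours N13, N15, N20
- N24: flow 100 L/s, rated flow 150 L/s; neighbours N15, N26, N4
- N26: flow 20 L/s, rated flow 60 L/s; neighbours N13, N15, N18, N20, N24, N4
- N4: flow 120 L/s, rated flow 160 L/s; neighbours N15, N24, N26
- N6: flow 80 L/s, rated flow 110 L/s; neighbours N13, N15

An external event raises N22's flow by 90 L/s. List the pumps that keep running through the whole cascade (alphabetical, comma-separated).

N18

Round 1 — N22 at 150 > 130. N22 seizes.
  N22 sheds 150 L/s to N13, N15, N20: 50 each.
    N13: 100+50 = 150 > 120
    N15: 70+50 = 120 ≤ 130
    N20: 40+50 = 90 ≤ 110
Round 2 — N13 seizes.
  N13 sheds 150 L/s to N15, N26, N6: 50 each.
    N15: 120+50 = 170 > 130
    N26: 20+50 = 70 > 60
    N6: 80+50 = 130 > 110
Round 3 — N15, N26, N6 seize.
  N15 sheds 170 L/s to N20, N24, N4: 56 each (2 lost).
    N20: 90+56 = 146 > 110
    N24: 100+56 = 156 > 150
    N4: 120+56 = 176 > 160
  N26 sheds 70 L/s to N18, N20, N24, N4: 17 each (2 lost).
    N18: 10+17 = 27 ≤ 80
    N20: 146+17 = 163 > 110
    N24: 156+17 = 173 > 150
    N4: 176+17 = 193 > 160
  N6 sheds 130 L/s: no online neighbours, lost.
Round 4 — N20, N24, N4 seize.
  N20 sheds 163 L/s: no online neighbours, lost.
  N24 sheds 173 L/s: no online neighbours, lost.
  N4 sheds 193 L/s: no online neighbours, lost.
No further seizures.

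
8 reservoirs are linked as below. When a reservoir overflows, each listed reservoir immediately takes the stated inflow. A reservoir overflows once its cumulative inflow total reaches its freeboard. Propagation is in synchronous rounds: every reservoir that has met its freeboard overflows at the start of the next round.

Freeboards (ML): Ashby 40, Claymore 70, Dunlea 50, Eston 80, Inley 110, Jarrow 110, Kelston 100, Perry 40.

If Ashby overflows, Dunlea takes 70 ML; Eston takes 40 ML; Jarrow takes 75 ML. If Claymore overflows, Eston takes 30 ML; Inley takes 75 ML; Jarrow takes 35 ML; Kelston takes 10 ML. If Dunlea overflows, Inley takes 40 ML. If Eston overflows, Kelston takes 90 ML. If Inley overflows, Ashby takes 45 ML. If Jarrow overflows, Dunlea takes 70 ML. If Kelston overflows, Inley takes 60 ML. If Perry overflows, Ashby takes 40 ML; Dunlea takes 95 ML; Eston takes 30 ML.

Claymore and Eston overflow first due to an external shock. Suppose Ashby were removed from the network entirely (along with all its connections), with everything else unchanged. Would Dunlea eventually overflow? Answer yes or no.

no

With Ashby removed:
Round 1 — Claymore, Eston overflow (initial).
  Inley: +75 → 75 < 110
  Jarrow: +35 → 35 < 110
  Kelston: +10+90 → 100 ≥ 100
Round 2 — Kelston overflows.
  Inley: +60 → 135 ≥ 110
Round 3 — Inley overflows.
No further overflows.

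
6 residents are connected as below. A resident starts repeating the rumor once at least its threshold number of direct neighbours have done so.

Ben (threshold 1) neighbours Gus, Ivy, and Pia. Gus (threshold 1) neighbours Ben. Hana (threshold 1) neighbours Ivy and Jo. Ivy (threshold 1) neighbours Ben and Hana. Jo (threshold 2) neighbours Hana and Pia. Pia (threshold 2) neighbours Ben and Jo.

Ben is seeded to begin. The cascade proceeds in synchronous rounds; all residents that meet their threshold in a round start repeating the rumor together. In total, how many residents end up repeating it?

Round 1 — Ben starts repeating the rumor (initial).
Round 2 — checking thresholds:
  Gus: 1 of 1 neighbours ≥ 1, starts repeating the rumor.
  Ivy: 1 of 2 neighbours ≥ 1, starts repeating the rumor.
  Pia: 1 of 2 neighbours < 2, not yet.
Round 3 — checking thresholds:
  Hana: 1 of 2 neighbours ≥ 1, starts repeating the rumor.
  Pia: 1 of 2 neighbours < 2, not yet.
Round 4 — no new spreads; cascade stops.

4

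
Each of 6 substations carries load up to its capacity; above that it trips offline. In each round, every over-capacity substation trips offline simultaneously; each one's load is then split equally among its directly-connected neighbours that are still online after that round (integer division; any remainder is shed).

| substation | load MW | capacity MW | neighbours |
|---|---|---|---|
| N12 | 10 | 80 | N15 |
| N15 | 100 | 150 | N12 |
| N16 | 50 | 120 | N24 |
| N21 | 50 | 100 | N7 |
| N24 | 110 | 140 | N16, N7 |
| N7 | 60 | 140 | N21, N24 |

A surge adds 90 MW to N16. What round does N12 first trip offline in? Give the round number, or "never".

Round 1 — N16 at 140 > 120. N16 trips offline.
  N16 sheds 140 MW to N24: 140 each.
    N24: 110+140 = 250 > 140
Round 2 — N24 trips offline.
  N24 sheds 250 MW to N7: 250 each.
    N7: 60+250 = 310 > 140
Round 3 — N7 trips offline.
  N7 sheds 310 MW to N21: 310 each.
    N21: 50+310 = 360 > 100
Round 4 — N21 trips offline.
  N21 sheds 360 MW: no online neighbours, lost.
No further trips.

never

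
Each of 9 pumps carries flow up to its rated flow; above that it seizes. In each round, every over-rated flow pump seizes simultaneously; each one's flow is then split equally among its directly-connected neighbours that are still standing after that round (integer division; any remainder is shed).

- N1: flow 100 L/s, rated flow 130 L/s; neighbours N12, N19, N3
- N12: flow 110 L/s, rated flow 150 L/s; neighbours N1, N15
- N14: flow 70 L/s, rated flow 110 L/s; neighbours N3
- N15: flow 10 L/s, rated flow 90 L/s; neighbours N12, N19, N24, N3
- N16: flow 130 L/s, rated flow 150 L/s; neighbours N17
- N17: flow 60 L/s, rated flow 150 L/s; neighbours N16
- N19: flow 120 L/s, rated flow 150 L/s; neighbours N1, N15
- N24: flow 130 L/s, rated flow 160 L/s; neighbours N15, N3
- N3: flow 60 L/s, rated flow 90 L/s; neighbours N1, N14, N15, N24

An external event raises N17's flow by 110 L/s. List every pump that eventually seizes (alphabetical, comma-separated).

N16, N17

Round 1 — N17 at 170 > 150. N17 seizes.
  N17 sheds 170 L/s to N16: 170 each.
    N16: 130+170 = 300 > 150
Round 2 — N16 seizes.
  N16 sheds 300 L/s: no online neighbours, lost.
No further seizures.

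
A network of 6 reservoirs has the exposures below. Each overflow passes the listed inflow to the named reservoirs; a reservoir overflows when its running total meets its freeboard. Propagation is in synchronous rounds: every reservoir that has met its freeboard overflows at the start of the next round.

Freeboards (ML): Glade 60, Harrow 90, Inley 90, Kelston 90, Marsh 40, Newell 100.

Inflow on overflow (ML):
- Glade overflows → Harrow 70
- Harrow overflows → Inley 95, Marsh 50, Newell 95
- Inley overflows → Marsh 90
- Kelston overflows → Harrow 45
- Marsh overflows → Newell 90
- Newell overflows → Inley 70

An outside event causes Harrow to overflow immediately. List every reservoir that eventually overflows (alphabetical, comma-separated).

Harrow, Inley, Marsh, Newell

Round 1 — Harrow overflows (initial).
  Inley: +95 → 95 ≥ 90
  Marsh: +50 → 50 ≥ 40
  Newell: +95 → 95 < 100
Round 2 — Inley, Marsh overflow.
  Newell: +90 → 185 ≥ 100
Round 3 — Newell overflows.
No further overflows.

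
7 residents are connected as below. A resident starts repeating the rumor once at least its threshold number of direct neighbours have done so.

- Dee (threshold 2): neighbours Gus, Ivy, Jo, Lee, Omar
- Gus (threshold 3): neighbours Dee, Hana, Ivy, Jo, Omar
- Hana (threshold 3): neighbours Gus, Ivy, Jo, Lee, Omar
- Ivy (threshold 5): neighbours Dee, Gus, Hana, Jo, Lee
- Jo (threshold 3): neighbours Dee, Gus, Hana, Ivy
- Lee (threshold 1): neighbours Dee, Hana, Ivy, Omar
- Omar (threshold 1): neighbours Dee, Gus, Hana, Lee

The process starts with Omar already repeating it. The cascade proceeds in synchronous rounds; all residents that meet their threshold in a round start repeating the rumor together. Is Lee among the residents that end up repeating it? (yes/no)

yes

Round 1 — Omar starts repeating the rumor (initial).
Round 2 — checking thresholds:
  Dee: 1 of 5 neighbours < 2, below threshold.
  Gus: 1 of 5 neighbours < 3, below threshold.
  Hana: 1 of 5 neighbours < 3, below threshold.
  Lee: 1 of 4 neighbours ≥ 1, starts repeating the rumor.
Round 3 — checking thresholds:
  Dee: 2 of 5 neighbours ≥ 2, starts repeating the rumor.
  Gus: 1 of 5 neighbours < 3, below threshold.
  Hana: 2 of 5 neighbours < 3, below threshold.
  Ivy: 1 of 5 neighbours < 5, below threshold.
Round 4 — no new spreads; cascade stops.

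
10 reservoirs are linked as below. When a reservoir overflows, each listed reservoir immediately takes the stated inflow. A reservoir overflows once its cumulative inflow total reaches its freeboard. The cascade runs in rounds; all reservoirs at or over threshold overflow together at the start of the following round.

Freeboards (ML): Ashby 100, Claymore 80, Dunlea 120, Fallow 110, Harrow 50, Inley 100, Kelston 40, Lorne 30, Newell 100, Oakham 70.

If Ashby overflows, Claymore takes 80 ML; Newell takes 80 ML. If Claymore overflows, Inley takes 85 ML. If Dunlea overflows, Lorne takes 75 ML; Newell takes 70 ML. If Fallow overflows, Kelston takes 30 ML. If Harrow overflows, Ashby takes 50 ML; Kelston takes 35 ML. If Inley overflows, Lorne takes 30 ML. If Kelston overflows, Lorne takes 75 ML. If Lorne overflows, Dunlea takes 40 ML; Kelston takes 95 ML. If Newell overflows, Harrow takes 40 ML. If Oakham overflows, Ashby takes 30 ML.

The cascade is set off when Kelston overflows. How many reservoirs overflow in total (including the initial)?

Round 1 — Kelston overflows (initial).
  Lorne: +75 → 75 ≥ 30
Round 2 — Lorne overflows.
  Dunlea: +40 → 40 < 120
No further overflows.

2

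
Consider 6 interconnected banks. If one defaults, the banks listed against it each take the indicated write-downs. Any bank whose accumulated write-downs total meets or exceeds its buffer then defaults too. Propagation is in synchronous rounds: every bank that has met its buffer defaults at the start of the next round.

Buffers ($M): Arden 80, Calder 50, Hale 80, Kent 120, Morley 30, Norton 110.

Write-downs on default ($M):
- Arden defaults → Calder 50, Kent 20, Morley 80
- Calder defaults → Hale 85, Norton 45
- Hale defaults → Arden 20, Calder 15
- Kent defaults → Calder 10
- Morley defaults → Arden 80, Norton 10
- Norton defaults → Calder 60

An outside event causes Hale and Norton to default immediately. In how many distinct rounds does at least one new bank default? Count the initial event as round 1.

2

Round 1 — Hale, Norton default (initial).
  Arden: +20 → 20 < 80
  Calder: +15+60 → 75 ≥ 50
Round 2 — Calder defaults.
No further defaults.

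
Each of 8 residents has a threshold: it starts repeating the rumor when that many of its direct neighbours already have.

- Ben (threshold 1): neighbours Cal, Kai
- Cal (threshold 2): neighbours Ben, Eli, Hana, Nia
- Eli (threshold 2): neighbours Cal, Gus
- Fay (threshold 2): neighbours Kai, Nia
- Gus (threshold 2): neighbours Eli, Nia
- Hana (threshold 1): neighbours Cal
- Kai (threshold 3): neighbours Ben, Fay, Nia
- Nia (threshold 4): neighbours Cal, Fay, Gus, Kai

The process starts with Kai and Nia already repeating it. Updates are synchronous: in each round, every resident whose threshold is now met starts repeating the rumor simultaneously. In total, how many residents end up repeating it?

Round 1 — Kai, Nia start repeating the rumor (initial).
Round 2 — checking thresholds:
  Ben: 1 of 2 neighbours ≥ 1, starts repeating the rumor.
  Cal: 1 of 4 neighbours < 2, below threshold.
  Fay: 2 of 2 neighbours ≥ 2, starts repeating the rumor.
  Gus: 1 of 2 neighbours < 2, below threshold.
Round 3 — checking thresholds:
  Cal: 2 of 4 neighbours ≥ 2, starts repeating the rumor.
  Gus: 1 of 2 neighbours < 2, below threshold.
Round 4 — checking thresholds:
  Eli: 1 of 2 neighbours < 2, below threshold.
  Gus: 1 of 2 neighbours < 2, below threshold.
  Hana: 1 of 1 neighbours ≥ 1, starts repeating the rumor.
Round 5 — no new spreads; cascade stops.

6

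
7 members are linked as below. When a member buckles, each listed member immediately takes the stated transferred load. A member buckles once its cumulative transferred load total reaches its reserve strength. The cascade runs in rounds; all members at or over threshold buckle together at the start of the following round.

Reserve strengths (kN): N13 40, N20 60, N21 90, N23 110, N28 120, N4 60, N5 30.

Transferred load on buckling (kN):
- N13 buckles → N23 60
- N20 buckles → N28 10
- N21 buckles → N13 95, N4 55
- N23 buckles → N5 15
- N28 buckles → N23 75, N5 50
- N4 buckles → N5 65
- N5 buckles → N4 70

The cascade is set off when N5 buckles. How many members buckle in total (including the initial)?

2

Round 1 — N5 buckles (initial).
  N4: +70 → 70 ≥ 60
Round 2 — N4 buckles.
No further bucklings.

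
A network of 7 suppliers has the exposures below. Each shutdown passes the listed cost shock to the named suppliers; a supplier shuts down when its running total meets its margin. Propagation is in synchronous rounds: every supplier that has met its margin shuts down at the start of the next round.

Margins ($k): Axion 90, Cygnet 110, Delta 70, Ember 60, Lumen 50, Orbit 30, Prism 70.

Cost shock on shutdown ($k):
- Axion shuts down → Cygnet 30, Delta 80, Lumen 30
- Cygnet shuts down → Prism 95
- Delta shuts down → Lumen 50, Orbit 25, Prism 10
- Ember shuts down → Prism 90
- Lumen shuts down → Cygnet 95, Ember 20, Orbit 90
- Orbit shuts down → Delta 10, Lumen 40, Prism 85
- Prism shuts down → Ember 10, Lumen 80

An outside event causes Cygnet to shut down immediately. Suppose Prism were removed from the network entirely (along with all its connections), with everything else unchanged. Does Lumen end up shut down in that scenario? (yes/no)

no

With Prism removed:
Round 1 — Cygnet shuts down (initial).
No further shutdowns.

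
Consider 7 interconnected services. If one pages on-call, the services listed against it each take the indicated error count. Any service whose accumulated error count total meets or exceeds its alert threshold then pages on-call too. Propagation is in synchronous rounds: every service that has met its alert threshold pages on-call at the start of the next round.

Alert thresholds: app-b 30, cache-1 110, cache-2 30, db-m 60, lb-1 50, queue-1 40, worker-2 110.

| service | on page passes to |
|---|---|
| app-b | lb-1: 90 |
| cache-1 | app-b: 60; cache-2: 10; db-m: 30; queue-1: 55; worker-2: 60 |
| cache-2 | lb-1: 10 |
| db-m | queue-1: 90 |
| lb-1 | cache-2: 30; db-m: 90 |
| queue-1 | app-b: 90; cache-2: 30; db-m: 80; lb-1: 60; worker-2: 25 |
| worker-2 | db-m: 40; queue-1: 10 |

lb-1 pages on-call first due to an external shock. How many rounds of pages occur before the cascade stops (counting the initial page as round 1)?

4

Round 1 — lb-1 pages on-call (initial).
  cache-2: +30 → 30 ≥ 30
  db-m: +90 → 90 ≥ 60
Round 2 — cache-2, db-m page on-call.
  queue-1: +90 → 90 ≥ 40
Round 3 — queue-1 pages on-call.
  app-b: +90 → 90 ≥ 30
  worker-2: +25 → 25 < 110
Round 4 — app-b pages on-call.
No further pages.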